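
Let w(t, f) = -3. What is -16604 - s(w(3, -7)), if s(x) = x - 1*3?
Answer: -16598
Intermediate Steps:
s(x) = -3 + x (s(x) = x - 3 = -3 + x)
-16604 - s(w(3, -7)) = -16604 - (-3 - 3) = -16604 - 1*(-6) = -16604 + 6 = -16598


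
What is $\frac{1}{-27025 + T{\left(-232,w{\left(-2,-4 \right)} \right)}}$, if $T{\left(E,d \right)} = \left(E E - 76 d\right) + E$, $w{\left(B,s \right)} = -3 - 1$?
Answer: $\frac{1}{26871} \approx 3.7215 \cdot 10^{-5}$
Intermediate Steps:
$w{\left(B,s \right)} = -4$ ($w{\left(B,s \right)} = -3 - 1 = -4$)
$T{\left(E,d \right)} = E + E^{2} - 76 d$ ($T{\left(E,d \right)} = \left(E^{2} - 76 d\right) + E = E + E^{2} - 76 d$)
$\frac{1}{-27025 + T{\left(-232,w{\left(-2,-4 \right)} \right)}} = \frac{1}{-27025 - \left(-72 - 53824\right)} = \frac{1}{-27025 + \left(-232 + 53824 + 304\right)} = \frac{1}{-27025 + 53896} = \frac{1}{26871}$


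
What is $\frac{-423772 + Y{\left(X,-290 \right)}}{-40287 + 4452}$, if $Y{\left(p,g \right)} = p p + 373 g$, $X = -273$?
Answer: $\frac{152471}{11945} \approx 12.764$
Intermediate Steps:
$Y{\left(p,g \right)} = p^{2} + 373 g$
$\frac{-423772 + Y{\left(X,-290 \right)}}{-40287 + 4452} = \frac{-423772 + \left(\left(-273\right)^{2} + 373 \left(-290\right)\right)}{-40287 + 4452} = \frac{-423772 + \left(74529 - 108170\right)}{-35835} = \left(-423772 - 33641\right) \left(- \frac{1}{35835}\right) = \left(-457413\right) \left(- \frac{1}{35835}\right) = \frac{152471}{11945}$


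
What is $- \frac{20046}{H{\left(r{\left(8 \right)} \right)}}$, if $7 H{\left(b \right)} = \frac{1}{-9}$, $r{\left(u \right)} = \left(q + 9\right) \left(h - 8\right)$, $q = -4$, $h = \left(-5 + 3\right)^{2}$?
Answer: $1262898$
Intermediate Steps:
$h = 4$ ($h = \left(-2\right)^{2} = 4$)
$r{\left(u \right)} = -20$ ($r{\left(u \right)} = \left(-4 + 9\right) \left(4 - 8\right) = 5 \left(-4\right) = -20$)
$H{\left(b \right)} = - \frac{1}{63}$ ($H{\left(b \right)} = \frac{1}{7 \left(-9\right)} = \frac{1}{7} \left(- \frac{1}{9}\right) = - \frac{1}{63}$)
$- \frac{20046}{H{\left(r{\left(8 \right)} \right)}} = - \frac{20046}{- \frac{1}{63}} = \left(-20046\right) \left(-63\right) = 1262898$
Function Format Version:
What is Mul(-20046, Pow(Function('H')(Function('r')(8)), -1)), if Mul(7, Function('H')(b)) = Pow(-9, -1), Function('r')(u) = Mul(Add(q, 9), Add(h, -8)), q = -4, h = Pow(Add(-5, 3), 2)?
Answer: 1262898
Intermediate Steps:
h = 4 (h = Pow(-2, 2) = 4)
Function('r')(u) = -20 (Function('r')(u) = Mul(Add(-4, 9), Add(4, -8)) = Mul(5, -4) = -20)
Function('H')(b) = Rational(-1, 63) (Function('H')(b) = Mul(Rational(1, 7), Pow(-9, -1)) = Mul(Rational(1, 7), Rational(-1, 9)) = Rational(-1, 63))
Mul(-20046, Pow(Function('H')(Function('r')(8)), -1)) = Mul(-20046, Pow(Rational(-1, 63), -1)) = Mul(-20046, -63) = 1262898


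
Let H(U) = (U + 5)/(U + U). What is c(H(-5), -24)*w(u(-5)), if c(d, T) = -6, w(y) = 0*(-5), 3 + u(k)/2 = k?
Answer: 0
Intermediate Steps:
u(k) = -6 + 2*k
w(y) = 0
H(U) = (5 + U)/(2*U) (H(U) = (5 + U)/((2*U)) = (5 + U)*(1/(2*U)) = (5 + U)/(2*U))
c(H(-5), -24)*w(u(-5)) = -6*0 = 0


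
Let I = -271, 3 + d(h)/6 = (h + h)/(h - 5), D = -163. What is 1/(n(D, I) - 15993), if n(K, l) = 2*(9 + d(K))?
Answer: -7/111914 ≈ -6.2548e-5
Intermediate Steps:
d(h) = -18 + 12*h/(-5 + h) (d(h) = -18 + 6*((h + h)/(h - 5)) = -18 + 6*((2*h)/(-5 + h)) = -18 + 6*(2*h/(-5 + h)) = -18 + 12*h/(-5 + h))
n(K, l) = 18 + 12*(15 - K)/(-5 + K) (n(K, l) = 2*(9 + 6*(15 - K)/(-5 + K)) = 18 + 12*(15 - K)/(-5 + K))
1/(n(D, I) - 15993) = 1/(6*(15 - 163)/(-5 - 163) - 15993) = 1/(6*(-148)/(-168) - 15993) = 1/(6*(-1/168)*(-148) - 15993) = 1/(37/7 - 15993) = 1/(-111914/7) = -7/111914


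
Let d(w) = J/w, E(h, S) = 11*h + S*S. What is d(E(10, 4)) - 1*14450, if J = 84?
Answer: -43348/3 ≈ -14449.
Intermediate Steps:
E(h, S) = S² + 11*h (E(h, S) = 11*h + S² = S² + 11*h)
d(w) = 84/w
d(E(10, 4)) - 1*14450 = 84/(4² + 11*10) - 1*14450 = 84/(16 + 110) - 14450 = 84/126 - 14450 = 84*(1/126) - 14450 = ⅔ - 14450 = -43348/3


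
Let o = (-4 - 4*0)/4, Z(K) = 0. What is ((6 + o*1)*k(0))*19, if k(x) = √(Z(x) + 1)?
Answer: 95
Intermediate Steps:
k(x) = 1 (k(x) = √(0 + 1) = √1 = 1)
o = -1 (o = (-4 + 0)*(¼) = -4*¼ = -1)
((6 + o*1)*k(0))*19 = ((6 - 1*1)*1)*19 = ((6 - 1)*1)*19 = (5*1)*19 = 5*19 = 95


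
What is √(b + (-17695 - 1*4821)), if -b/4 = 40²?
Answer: 2*I*√7229 ≈ 170.05*I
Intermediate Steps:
b = -6400 (b = -4*40² = -4*1600 = -6400)
√(b + (-17695 - 1*4821)) = √(-6400 + (-17695 - 1*4821)) = √(-6400 + (-17695 - 4821)) = √(-6400 - 22516) = √(-28916) = 2*I*√7229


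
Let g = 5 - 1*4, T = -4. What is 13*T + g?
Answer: -51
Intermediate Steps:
g = 1 (g = 5 - 4 = 1)
13*T + g = 13*(-4) + 1 = -52 + 1 = -51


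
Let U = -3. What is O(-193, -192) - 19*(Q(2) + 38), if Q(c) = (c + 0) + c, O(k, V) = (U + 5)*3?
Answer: -792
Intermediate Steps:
O(k, V) = 6 (O(k, V) = (-3 + 5)*3 = 2*3 = 6)
Q(c) = 2*c (Q(c) = c + c = 2*c)
O(-193, -192) - 19*(Q(2) + 38) = 6 - 19*(2*2 + 38) = 6 - 19*(4 + 38) = 6 - 19*42 = 6 - 1*798 = 6 - 798 = -792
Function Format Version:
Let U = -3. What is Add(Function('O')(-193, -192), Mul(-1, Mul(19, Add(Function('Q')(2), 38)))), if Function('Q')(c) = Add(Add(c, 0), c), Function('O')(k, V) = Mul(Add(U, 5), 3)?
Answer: -792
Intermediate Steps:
Function('O')(k, V) = 6 (Function('O')(k, V) = Mul(Add(-3, 5), 3) = Mul(2, 3) = 6)
Function('Q')(c) = Mul(2, c) (Function('Q')(c) = Add(c, c) = Mul(2, c))
Add(Function('O')(-193, -192), Mul(-1, Mul(19, Add(Function('Q')(2), 38)))) = Add(6, Mul(-1, Mul(19, Add(Mul(2, 2), 38)))) = Add(6, Mul(-1, Mul(19, Add(4, 38)))) = Add(6, Mul(-1, Mul(19, 42))) = Add(6, Mul(-1, 798)) = Add(6, -798) = -792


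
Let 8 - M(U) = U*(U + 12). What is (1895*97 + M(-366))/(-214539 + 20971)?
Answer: -54259/193568 ≈ -0.28031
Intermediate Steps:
M(U) = 8 - U*(12 + U) (M(U) = 8 - U*(U + 12) = 8 - U*(12 + U))
(1895*97 + M(-366))/(-214539 + 20971) = (1895*97 + (8 - 1*(-366)² - 12*(-366)))/(-214539 + 20971) = (183815 + (8 - 1*133956 + 4392))/(-193568) = (183815 + (8 - 133956 + 4392))*(-1/193568) = (183815 - 129556)*(-1/193568) = 54259*(-1/193568) = -54259/193568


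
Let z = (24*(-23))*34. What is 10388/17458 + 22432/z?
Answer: -877928/1462731 ≈ -0.60020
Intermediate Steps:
z = -18768 (z = -552*34 = -18768)
10388/17458 + 22432/z = 10388/17458 + 22432/(-18768) = 10388*(1/17458) + 22432*(-1/18768) = 742/1247 - 1402/1173 = -877928/1462731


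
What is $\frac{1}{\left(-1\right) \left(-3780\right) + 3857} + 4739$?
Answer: $\frac{36191744}{7637} \approx 4739.0$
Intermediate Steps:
$\frac{1}{\left(-1\right) \left(-3780\right) + 3857} + 4739 = \frac{1}{3780 + 3857} + 4739 = \frac{1}{7637} + 4739 = \frac{36191744}{7637}$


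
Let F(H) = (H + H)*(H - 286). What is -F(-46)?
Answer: -30544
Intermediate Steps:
F(H) = 2*H*(-286 + H) (F(H) = (2*H)*(-286 + H) = 2*H*(-286 + H))
-F(-46) = -2*(-46)*(-286 - 46) = -2*(-46)*(-332) = -1*30544 = -30544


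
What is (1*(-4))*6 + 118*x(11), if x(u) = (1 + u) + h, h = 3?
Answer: 1746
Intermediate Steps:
x(u) = 4 + u (x(u) = (1 + u) + 3 = 4 + u)
(1*(-4))*6 + 118*x(11) = (1*(-4))*6 + 118*(4 + 11) = -4*6 + 118*15 = -24 + 1770 = 1746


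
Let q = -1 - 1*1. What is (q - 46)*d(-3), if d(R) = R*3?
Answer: 432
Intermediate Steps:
d(R) = 3*R
q = -2 (q = -1 - 1 = -2)
(q - 46)*d(-3) = (-2 - 46)*(3*(-3)) = -48*(-9) = 432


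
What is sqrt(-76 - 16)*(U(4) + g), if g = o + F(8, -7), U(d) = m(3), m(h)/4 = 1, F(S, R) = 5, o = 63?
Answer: 144*I*sqrt(23) ≈ 690.6*I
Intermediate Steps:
m(h) = 4 (m(h) = 4*1 = 4)
U(d) = 4
g = 68 (g = 63 + 5 = 68)
sqrt(-76 - 16)*(U(4) + g) = sqrt(-76 - 16)*(4 + 68) = sqrt(-92)*72 = (2*I*sqrt(23))*72 = 144*I*sqrt(23)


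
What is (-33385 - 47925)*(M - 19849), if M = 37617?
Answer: -1444716080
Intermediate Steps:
(-33385 - 47925)*(M - 19849) = (-33385 - 47925)*(37617 - 19849) = -81310*17768 = -1444716080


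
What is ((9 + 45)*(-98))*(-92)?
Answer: 486864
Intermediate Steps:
((9 + 45)*(-98))*(-92) = (54*(-98))*(-92) = -5292*(-92) = 486864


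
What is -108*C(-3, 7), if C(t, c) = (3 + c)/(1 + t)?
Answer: 540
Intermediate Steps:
C(t, c) = (3 + c)/(1 + t)
-108*C(-3, 7) = -108*(3 + 7)/(1 - 3) = -108*10/(-2) = -(-54)*10 = -108*(-5) = 540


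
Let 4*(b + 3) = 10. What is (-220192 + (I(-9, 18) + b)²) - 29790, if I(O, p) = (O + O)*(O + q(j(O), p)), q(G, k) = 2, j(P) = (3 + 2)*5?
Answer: -936927/4 ≈ -2.3423e+5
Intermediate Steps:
b = -½ (b = -3 + (¼)*10 = -3 + 5/2 = -½ ≈ -0.50000)
j(P) = 25 (j(P) = 5*5 = 25)
I(O, p) = 2*O*(2 + O) (I(O, p) = (O + O)*(O + 2) = (2*O)*(2 + O) = 2*O*(2 + O))
(-220192 + (I(-9, 18) + b)²) - 29790 = (-220192 + (2*(-9)*(2 - 9) - ½)²) - 29790 = (-220192 + (2*(-9)*(-7) - ½)²) - 29790 = (-220192 + (126 - ½)²) - 29790 = (-220192 + (251/2)²) - 29790 = (-220192 + 63001/4) - 29790 = -817767/4 - 29790 = -936927/4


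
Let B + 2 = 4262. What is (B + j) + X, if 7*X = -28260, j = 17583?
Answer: 124641/7 ≈ 17806.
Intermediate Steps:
B = 4260 (B = -2 + 4262 = 4260)
X = -28260/7 (X = (⅐)*(-28260) = -28260/7 ≈ -4037.1)
(B + j) + X = (4260 + 17583) - 28260/7 = 21843 - 28260/7 = 124641/7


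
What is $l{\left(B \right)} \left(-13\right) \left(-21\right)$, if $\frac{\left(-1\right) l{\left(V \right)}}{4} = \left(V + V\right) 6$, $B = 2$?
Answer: $-26208$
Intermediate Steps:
$l{\left(V \right)} = - 48 V$ ($l{\left(V \right)} = - 4 \left(V + V\right) 6 = - 4 \cdot 2 V 6 = - 4 \cdot 12 V = - 48 V$)
$l{\left(B \right)} \left(-13\right) \left(-21\right) = \left(-48\right) 2 \left(-13\right) \left(-21\right) = \left(-96\right) \left(-13\right) \left(-21\right) = 1248 \left(-21\right) = -26208$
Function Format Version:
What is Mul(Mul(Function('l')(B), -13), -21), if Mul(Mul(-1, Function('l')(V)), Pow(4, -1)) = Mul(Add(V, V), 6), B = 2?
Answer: -26208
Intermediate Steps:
Function('l')(V) = Mul(-48, V) (Function('l')(V) = Mul(-4, Mul(Add(V, V), 6)) = Mul(-4, Mul(Mul(2, V), 6)) = Mul(-4, Mul(12, V)) = Mul(-48, V))
Mul(Mul(Function('l')(B), -13), -21) = Mul(Mul(Mul(-48, 2), -13), -21) = Mul(Mul(-96, -13), -21) = Mul(1248, -21) = -26208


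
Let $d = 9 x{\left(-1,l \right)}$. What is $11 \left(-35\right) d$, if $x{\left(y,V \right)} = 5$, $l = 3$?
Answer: $-17325$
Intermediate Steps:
$d = 45$ ($d = 9 \cdot 5 = 45$)
$11 \left(-35\right) d = 11 \left(-35\right) 45 = \left(-385\right) 45 = -17325$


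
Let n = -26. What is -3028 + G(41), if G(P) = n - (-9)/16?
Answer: -48855/16 ≈ -3053.4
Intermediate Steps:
G(P) = -407/16 (G(P) = -26 - (-9)/16 = -26 - 1*(-9/16) = -26 + 9/16 = -407/16)
-3028 + G(41) = -3028 - 407/16 = -48855/16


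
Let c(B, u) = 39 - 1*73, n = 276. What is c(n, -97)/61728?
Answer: -17/30864 ≈ -0.00055080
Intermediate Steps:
c(B, u) = -34 (c(B, u) = 39 - 73 = -34)
c(n, -97)/61728 = -34/61728 = -34*1/61728 = -17/30864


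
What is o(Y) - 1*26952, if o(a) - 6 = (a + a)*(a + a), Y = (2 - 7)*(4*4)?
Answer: -1346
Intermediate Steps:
Y = -80 (Y = -5*16 = -80)
o(a) = 6 + 4*a² (o(a) = 6 + (a + a)*(a + a) = 6 + (2*a)*(2*a) = 6 + 4*a²)
o(Y) - 1*26952 = (6 + 4*(-80)²) - 1*26952 = (6 + 4*6400) - 26952 = (6 + 25600) - 26952 = 25606 - 26952 = -1346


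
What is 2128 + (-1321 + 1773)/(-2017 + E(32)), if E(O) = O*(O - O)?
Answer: 4291724/2017 ≈ 2127.8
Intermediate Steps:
E(O) = 0 (E(O) = O*0 = 0)
2128 + (-1321 + 1773)/(-2017 + E(32)) = 2128 + (-1321 + 1773)/(-2017 + 0) = 2128 + 452/(-2017) = 2128 + 452*(-1/2017) = 2128 - 452/2017 = 4291724/2017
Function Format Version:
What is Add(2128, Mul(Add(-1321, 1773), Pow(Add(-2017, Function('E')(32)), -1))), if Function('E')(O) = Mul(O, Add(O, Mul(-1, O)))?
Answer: Rational(4291724, 2017) ≈ 2127.8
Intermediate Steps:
Function('E')(O) = 0 (Function('E')(O) = Mul(O, 0) = 0)
Add(2128, Mul(Add(-1321, 1773), Pow(Add(-2017, Function('E')(32)), -1))) = Add(2128, Mul(Add(-1321, 1773), Pow(Add(-2017, 0), -1))) = Add(2128, Mul(452, Pow(-2017, -1))) = Add(2128, Mul(452, Rational(-1, 2017))) = Add(2128, Rational(-452, 2017)) = Rational(4291724, 2017)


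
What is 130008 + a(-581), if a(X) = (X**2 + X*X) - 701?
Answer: 804429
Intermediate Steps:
a(X) = -701 + 2*X**2 (a(X) = (X**2 + X**2) - 701 = 2*X**2 - 701 = -701 + 2*X**2)
130008 + a(-581) = 130008 + (-701 + 2*(-581)**2) = 130008 + (-701 + 2*337561) = 130008 + (-701 + 675122) = 130008 + 674421 = 804429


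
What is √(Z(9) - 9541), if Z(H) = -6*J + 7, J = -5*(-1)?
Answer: 2*I*√2391 ≈ 97.796*I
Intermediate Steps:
J = 5
Z(H) = -23 (Z(H) = -6*5 + 7 = -30 + 7 = -23)
√(Z(9) - 9541) = √(-23 - 9541) = √(-9564) = 2*I*√2391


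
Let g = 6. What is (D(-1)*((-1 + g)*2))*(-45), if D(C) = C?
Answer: 450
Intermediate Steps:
(D(-1)*((-1 + g)*2))*(-45) = -(-1 + 6)*2*(-45) = -5*2*(-45) = -1*10*(-45) = -10*(-45) = 450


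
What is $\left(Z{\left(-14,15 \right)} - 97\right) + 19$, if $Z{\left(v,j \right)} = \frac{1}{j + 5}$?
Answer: $- \frac{1559}{20} \approx -77.95$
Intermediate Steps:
$Z{\left(v,j \right)} = \frac{1}{5 + j}$
$\left(Z{\left(-14,15 \right)} - 97\right) + 19 = \left(\frac{1}{5 + 15} - 97\right) + 19 = \left(\frac{1}{20} - 97\right) + 19 = - \frac{1939}{20} + 19 = - \frac{1559}{20}$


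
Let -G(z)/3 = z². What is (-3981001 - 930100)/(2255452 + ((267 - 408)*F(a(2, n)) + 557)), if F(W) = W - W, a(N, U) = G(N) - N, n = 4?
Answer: -4911101/2256009 ≈ -2.1769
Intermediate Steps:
G(z) = -3*z²
a(N, U) = -N - 3*N² (a(N, U) = -3*N² - N = -N - 3*N²)
F(W) = 0
(-3981001 - 930100)/(2255452 + ((267 - 408)*F(a(2, n)) + 557)) = (-3981001 - 930100)/(2255452 + ((267 - 408)*0 + 557)) = -4911101/(2255452 + (-141*0 + 557)) = -4911101/(2255452 + (0 + 557)) = -4911101/(2255452 + 557) = -4911101/2256009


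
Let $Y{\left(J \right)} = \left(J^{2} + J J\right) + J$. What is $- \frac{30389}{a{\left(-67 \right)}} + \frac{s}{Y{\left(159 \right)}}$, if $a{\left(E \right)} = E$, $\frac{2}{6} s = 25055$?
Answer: $\frac{515465508}{1132769} \approx 455.05$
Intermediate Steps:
$s = 75165$ ($s = 3 \cdot 25055 = 75165$)
$Y{\left(J \right)} = J + 2 J^{2}$ ($Y{\left(J \right)} = \left(J^{2} + J^{2}\right) + J = 2 J^{2} + J = J + 2 J^{2}$)
$- \frac{30389}{a{\left(-67 \right)}} + \frac{s}{Y{\left(159 \right)}} = - \frac{30389}{-67} + \frac{75165}{159 \left(1 + 2 \cdot 159\right)} = \left(-30389\right) \left(- \frac{1}{67}\right) + \frac{75165}{159 \left(1 + 318\right)} = \frac{30389}{67} + \frac{75165}{159 \cdot 319} = \frac{30389}{67} + \frac{75165}{50721} = \frac{30389}{67} + 75165 \cdot \frac{1}{50721} = \frac{30389}{67} + \frac{25055}{16907} = \frac{515465508}{1132769}$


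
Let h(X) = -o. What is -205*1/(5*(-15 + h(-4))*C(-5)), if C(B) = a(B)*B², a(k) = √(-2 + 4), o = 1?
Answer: 41*√2/800 ≈ 0.072478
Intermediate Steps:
a(k) = √2
h(X) = -1 (h(X) = -1*1 = -1)
C(B) = √2*B²
-205*1/(5*(-15 + h(-4))*C(-5)) = -205*√2/(250*(-15 - 1)) = -205*(-√2/4000) = -(-41)*√2/800 = 41*√2/800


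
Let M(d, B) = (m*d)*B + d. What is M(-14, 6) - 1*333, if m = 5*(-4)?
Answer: 1333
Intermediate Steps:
m = -20
M(d, B) = d - 20*B*d (M(d, B) = (-20*d)*B + d = -20*B*d + d = d - 20*B*d)
M(-14, 6) - 1*333 = -14*(1 - 20*6) - 1*333 = -14*(1 - 120) - 333 = -14*(-119) - 333 = 1666 - 333 = 1333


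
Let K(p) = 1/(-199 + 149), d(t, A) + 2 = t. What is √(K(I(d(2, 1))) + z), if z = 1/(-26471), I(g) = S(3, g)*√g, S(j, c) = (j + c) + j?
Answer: I*√1404074782/264710 ≈ 0.14155*I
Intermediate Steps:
S(j, c) = c + 2*j (S(j, c) = (c + j) + j = c + 2*j)
d(t, A) = -2 + t
I(g) = √g*(6 + g) (I(g) = (g + 2*3)*√g = (g + 6)*√g = (6 + g)*√g = √g*(6 + g))
K(p) = -1/50 (K(p) = 1/(-50) = -1/50)
z = -1/26471 ≈ -3.7777e-5
√(K(I(d(2, 1))) + z) = √(-1/50 - 1/26471) = √(-26521/1323550) = I*√1404074782/264710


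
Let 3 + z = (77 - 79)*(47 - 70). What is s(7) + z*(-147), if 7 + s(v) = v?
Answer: -6321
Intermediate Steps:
s(v) = -7 + v
z = 43 (z = -3 + (77 - 79)*(47 - 70) = -3 - 2*(-23) = -3 + 46 = 43)
s(7) + z*(-147) = (-7 + 7) + 43*(-147) = 0 - 6321 = -6321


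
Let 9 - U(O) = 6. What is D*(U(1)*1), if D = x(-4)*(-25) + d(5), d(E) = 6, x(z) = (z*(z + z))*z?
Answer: 9618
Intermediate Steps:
U(O) = 3 (U(O) = 9 - 1*6 = 9 - 6 = 3)
x(z) = 2*z³ (x(z) = (z*(2*z))*z = (2*z²)*z = 2*z³)
D = 3206 (D = (2*(-4)³)*(-25) + 6 = (2*(-64))*(-25) + 6 = -128*(-25) + 6 = 3200 + 6 = 3206)
D*(U(1)*1) = 3206*(3*1) = 3206*3 = 9618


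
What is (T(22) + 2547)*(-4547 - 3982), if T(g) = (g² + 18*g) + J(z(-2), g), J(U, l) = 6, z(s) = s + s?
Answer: -29280057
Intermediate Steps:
z(s) = 2*s
T(g) = 6 + g² + 18*g (T(g) = (g² + 18*g) + 6 = 6 + g² + 18*g)
(T(22) + 2547)*(-4547 - 3982) = ((6 + 22² + 18*22) + 2547)*(-4547 - 3982) = ((6 + 484 + 396) + 2547)*(-8529) = (886 + 2547)*(-8529) = 3433*(-8529) = -29280057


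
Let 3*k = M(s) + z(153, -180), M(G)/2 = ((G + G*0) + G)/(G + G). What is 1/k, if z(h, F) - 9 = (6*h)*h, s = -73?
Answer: 3/140465 ≈ 2.1358e-5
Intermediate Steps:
M(G) = 2 (M(G) = 2*(((G + G*0) + G)/(G + G)) = 2*(((G + 0) + G)/((2*G))) = 2*((G + G)*(1/(2*G))) = 2*((2*G)*(1/(2*G))) = 2*1 = 2)
z(h, F) = 9 + 6*h² (z(h, F) = 9 + (6*h)*h = 9 + 6*h²)
k = 140465/3 (k = (2 + (9 + 6*153²))/3 = (2 + (9 + 6*23409))/3 = (2 + (9 + 140454))/3 = (2 + 140463)/3 = (⅓)*140465 = 140465/3 ≈ 46822.)
1/k = 1/(140465/3) = 3/140465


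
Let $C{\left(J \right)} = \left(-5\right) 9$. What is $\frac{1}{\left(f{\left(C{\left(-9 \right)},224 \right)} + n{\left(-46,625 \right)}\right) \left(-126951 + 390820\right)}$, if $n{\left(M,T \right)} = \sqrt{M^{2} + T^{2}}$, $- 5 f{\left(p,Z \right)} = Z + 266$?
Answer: $\frac{98}{101097977053} + \frac{\sqrt{392741}}{101097977053} \approx 7.1682 \cdot 10^{-9}$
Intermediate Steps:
$C{\left(J \right)} = -45$
$f{\left(p,Z \right)} = - \frac{266}{5} - \frac{Z}{5}$ ($f{\left(p,Z \right)} = - \frac{Z + 266}{5} = - \frac{266 + Z}{5} = - \frac{266}{5} - \frac{Z}{5}$)
$\frac{1}{\left(f{\left(C{\left(-9 \right)},224 \right)} + n{\left(-46,625 \right)}\right) \left(-126951 + 390820\right)} = \frac{1}{\left(\left(- \frac{266}{5} - \frac{224}{5}\right) + \sqrt{\left(-46\right)^{2} + 625^{2}}\right) \left(-126951 + 390820\right)} = \frac{1}{\left(\left(- \frac{266}{5} - \frac{224}{5}\right) + \sqrt{2116 + 390625}\right) 263869} = \frac{1}{\left(-98 + \sqrt{392741}\right) 263869} = \frac{1}{-25859162 + 263869 \sqrt{392741}}$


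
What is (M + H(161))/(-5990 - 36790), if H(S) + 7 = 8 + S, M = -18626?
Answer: 4616/10695 ≈ 0.43160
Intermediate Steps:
H(S) = 1 + S (H(S) = -7 + (8 + S) = 1 + S)
(M + H(161))/(-5990 - 36790) = (-18626 + (1 + 161))/(-5990 - 36790) = (-18626 + 162)/(-42780) = -18464*(-1/42780) = 4616/10695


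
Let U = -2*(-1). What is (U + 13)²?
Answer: 225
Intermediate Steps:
U = 2
(U + 13)² = (2 + 13)² = 15² = 225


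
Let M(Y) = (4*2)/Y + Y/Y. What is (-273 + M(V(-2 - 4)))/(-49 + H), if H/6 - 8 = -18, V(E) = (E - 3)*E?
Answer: 7340/2943 ≈ 2.4941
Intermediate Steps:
V(E) = E*(-3 + E) (V(E) = (-3 + E)*E = E*(-3 + E))
H = -60 (H = 48 + 6*(-18) = 48 - 108 = -60)
M(Y) = 1 + 8/Y (M(Y) = 8/Y + 1 = 1 + 8/Y)
(-273 + M(V(-2 - 4)))/(-49 + H) = (-273 + (8 + (-2 - 4)*(-3 + (-2 - 4)))/(((-2 - 4)*(-3 + (-2 - 4)))))/(-49 - 60) = (-273 + (8 - 6*(-3 - 6))/((-6*(-3 - 6))))/(-109) = (-273 + (8 - 6*(-9))/((-6*(-9))))*(-1/109) = (-273 + (8 + 54)/54)*(-1/109) = (-273 + (1/54)*62)*(-1/109) = (-273 + 31/27)*(-1/109) = -7340/27*(-1/109) = 7340/2943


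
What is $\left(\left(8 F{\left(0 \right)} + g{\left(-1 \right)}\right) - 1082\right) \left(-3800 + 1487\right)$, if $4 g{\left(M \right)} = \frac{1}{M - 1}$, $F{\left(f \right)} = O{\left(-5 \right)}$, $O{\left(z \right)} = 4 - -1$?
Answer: $\frac{19283481}{8} \approx 2.4104 \cdot 10^{6}$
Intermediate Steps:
$O{\left(z \right)} = 5$ ($O{\left(z \right)} = 4 + 1 = 5$)
$F{\left(f \right)} = 5$
$g{\left(M \right)} = \frac{1}{4 \left(-1 + M\right)}$ ($g{\left(M \right)} = \frac{1}{4 \left(M - 1\right)} = \frac{1}{4 \left(-1 + M\right)}$)
$\left(\left(8 F{\left(0 \right)} + g{\left(-1 \right)}\right) - 1082\right) \left(-3800 + 1487\right) = \left(\left(8 \cdot 5 + \frac{1}{4 \left(-1 - 1\right)}\right) - 1082\right) \left(-3800 + 1487\right) = \left(\left(40 + \frac{1}{4 \left(-2\right)}\right) - 1082\right) \left(-2313\right) = \left(\left(40 + \frac{1}{4} \left(- \frac{1}{2}\right)\right) - 1082\right) \left(-2313\right) = \left(\left(40 - \frac{1}{8}\right) - 1082\right) \left(-2313\right) = \left(\frac{319}{8} - 1082\right) \left(-2313\right) = \left(- \frac{8337}{8}\right) \left(-2313\right) = \frac{19283481}{8}$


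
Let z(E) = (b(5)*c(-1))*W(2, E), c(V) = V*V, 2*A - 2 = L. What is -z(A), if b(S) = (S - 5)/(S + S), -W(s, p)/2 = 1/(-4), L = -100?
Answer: 0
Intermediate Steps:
W(s, p) = 1/2 (W(s, p) = -2/(-4) = -2*(-1/4) = 1/2)
b(S) = (-5 + S)/(2*S) (b(S) = (-5 + S)/((2*S)) = (-5 + S)*(1/(2*S)) = (-5 + S)/(2*S))
A = -49 (A = 1 + (1/2)*(-100) = 1 - 50 = -49)
c(V) = V**2
z(E) = 0 (z(E) = (((1/2)*(-5 + 5)/5)*(-1)**2)*(1/2) = (((1/2)*(1/5)*0)*1)*(1/2) = (0*1)*(1/2) = 0*(1/2) = 0)
-z(A) = -1*0 = 0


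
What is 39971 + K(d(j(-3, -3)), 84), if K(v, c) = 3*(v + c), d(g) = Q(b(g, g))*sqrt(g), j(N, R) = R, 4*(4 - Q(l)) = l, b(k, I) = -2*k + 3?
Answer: 40223 + 21*I*sqrt(3)/4 ≈ 40223.0 + 9.0933*I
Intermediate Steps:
b(k, I) = 3 - 2*k
Q(l) = 4 - l/4
d(g) = sqrt(g)*(13/4 + g/2) (d(g) = (4 - (3 - 2*g)/4)*sqrt(g) = (4 + (-3/4 + g/2))*sqrt(g) = (13/4 + g/2)*sqrt(g) = sqrt(g)*(13/4 + g/2))
K(v, c) = 3*c + 3*v (K(v, c) = 3*(c + v) = 3*c + 3*v)
39971 + K(d(j(-3, -3)), 84) = 39971 + (3*84 + 3*(sqrt(-3)*(13 + 2*(-3))/4)) = 39971 + (252 + 3*((I*sqrt(3))*(13 - 6)/4)) = 39971 + (252 + 3*((1/4)*(I*sqrt(3))*7)) = 39971 + (252 + 3*(7*I*sqrt(3)/4)) = 39971 + (252 + 21*I*sqrt(3)/4) = 40223 + 21*I*sqrt(3)/4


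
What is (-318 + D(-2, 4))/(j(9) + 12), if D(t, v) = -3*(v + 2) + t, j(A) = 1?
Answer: -26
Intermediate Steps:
D(t, v) = -6 + t - 3*v (D(t, v) = -3*(2 + v) + t = (-6 - 3*v) + t = -6 + t - 3*v)
(-318 + D(-2, 4))/(j(9) + 12) = (-318 + (-6 - 2 - 3*4))/(1 + 12) = (-318 + (-6 - 2 - 12))/13 = (-318 - 20)*(1/13) = -338*1/13 = -26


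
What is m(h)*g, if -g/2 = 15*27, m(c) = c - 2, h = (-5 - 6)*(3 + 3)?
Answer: 55080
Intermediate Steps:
h = -66 (h = -11*6 = -66)
m(c) = -2 + c
g = -810 (g = -30*27 = -2*405 = -810)
m(h)*g = (-2 - 66)*(-810) = -68*(-810) = 55080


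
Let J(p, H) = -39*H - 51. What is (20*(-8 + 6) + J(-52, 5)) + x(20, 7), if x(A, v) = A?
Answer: -266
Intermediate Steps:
J(p, H) = -51 - 39*H
(20*(-8 + 6) + J(-52, 5)) + x(20, 7) = (20*(-8 + 6) + (-51 - 39*5)) + 20 = (20*(-2) + (-51 - 195)) + 20 = (-40 - 246) + 20 = -286 + 20 = -266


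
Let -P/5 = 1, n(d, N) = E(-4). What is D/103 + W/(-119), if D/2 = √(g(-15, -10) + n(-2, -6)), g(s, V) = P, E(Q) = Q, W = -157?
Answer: 157/119 + 6*I/103 ≈ 1.3193 + 0.058252*I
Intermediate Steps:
n(d, N) = -4
P = -5 (P = -5*1 = -5)
g(s, V) = -5
D = 6*I (D = 2*√(-5 - 4) = 2*√(-9) = 2*(3*I) = 6*I ≈ 6.0*I)
D/103 + W/(-119) = (6*I)/103 - 157/(-119) = (6*I)*(1/103) - 157*(-1/119) = 6*I/103 + 157/119 = 157/119 + 6*I/103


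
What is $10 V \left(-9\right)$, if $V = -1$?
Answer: $90$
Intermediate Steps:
$10 V \left(-9\right) = 10 \left(-1\right) \left(-9\right) = \left(-10\right) \left(-9\right) = 90$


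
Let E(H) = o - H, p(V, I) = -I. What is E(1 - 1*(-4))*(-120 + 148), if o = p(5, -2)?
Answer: -84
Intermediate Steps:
o = 2 (o = -1*(-2) = 2)
E(H) = 2 - H
E(1 - 1*(-4))*(-120 + 148) = (2 - (1 - 1*(-4)))*(-120 + 148) = (2 - (1 + 4))*28 = (2 - 1*5)*28 = (2 - 5)*28 = -3*28 = -84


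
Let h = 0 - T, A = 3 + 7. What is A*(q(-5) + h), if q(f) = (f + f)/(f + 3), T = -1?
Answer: 60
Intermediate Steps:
A = 10
q(f) = 2*f/(3 + f) (q(f) = (2*f)/(3 + f) = 2*f/(3 + f))
h = 1 (h = 0 - 1*(-1) = 0 + 1 = 1)
A*(q(-5) + h) = 10*(2*(-5)/(3 - 5) + 1) = 10*(2*(-5)/(-2) + 1) = 10*(2*(-5)*(-½) + 1) = 10*(5 + 1) = 10*6 = 60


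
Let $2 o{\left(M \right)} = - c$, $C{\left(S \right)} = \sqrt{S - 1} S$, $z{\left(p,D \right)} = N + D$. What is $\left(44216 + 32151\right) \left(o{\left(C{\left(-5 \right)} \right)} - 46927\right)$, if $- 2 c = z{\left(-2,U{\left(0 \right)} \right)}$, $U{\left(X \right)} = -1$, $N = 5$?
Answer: $-3583597842$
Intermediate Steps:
$z{\left(p,D \right)} = 5 + D$
$c = -2$ ($c = - \frac{5 - 1}{2} = \left(- \frac{1}{2}\right) 4 = -2$)
$C{\left(S \right)} = S \sqrt{-1 + S}$ ($C{\left(S \right)} = \sqrt{-1 + S} S = S \sqrt{-1 + S}$)
$o{\left(M \right)} = 1$ ($o{\left(M \right)} = \frac{\left(-1\right) \left(-2\right)}{2} = \frac{1}{2} \cdot 2 = 1$)
$\left(44216 + 32151\right) \left(o{\left(C{\left(-5 \right)} \right)} - 46927\right) = \left(44216 + 32151\right) \left(1 - 46927\right) = 76367 \left(-46926\right) = -3583597842$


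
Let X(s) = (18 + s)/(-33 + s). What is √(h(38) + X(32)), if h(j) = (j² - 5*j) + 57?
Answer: √1261 ≈ 35.511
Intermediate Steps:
h(j) = 57 + j² - 5*j
X(s) = (18 + s)/(-33 + s)
√(h(38) + X(32)) = √((57 + 38² - 5*38) + (18 + 32)/(-33 + 32)) = √((57 + 1444 - 190) + 50/(-1)) = √(1311 - 1*50) = √(1311 - 50) = √1261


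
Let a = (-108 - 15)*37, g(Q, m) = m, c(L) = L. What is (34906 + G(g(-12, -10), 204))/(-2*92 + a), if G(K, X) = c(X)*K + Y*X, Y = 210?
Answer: -75706/4735 ≈ -15.989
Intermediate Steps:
a = -4551 (a = -123*37 = -4551)
G(K, X) = 210*X + K*X (G(K, X) = X*K + 210*X = K*X + 210*X = 210*X + K*X)
(34906 + G(g(-12, -10), 204))/(-2*92 + a) = (34906 + 204*(210 - 10))/(-2*92 - 4551) = (34906 + 204*200)/(-184 - 4551) = (34906 + 40800)/(-4735) = 75706*(-1/4735) = -75706/4735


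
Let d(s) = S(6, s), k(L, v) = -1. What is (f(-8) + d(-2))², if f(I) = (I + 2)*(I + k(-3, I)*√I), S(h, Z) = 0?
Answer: 2016 + 1152*I*√2 ≈ 2016.0 + 1629.2*I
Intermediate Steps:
d(s) = 0
f(I) = (2 + I)*(I - √I) (f(I) = (I + 2)*(I - √I) = (2 + I)*(I - √I))
(f(-8) + d(-2))² = (((-8)² - (-8)^(3/2) - 4*I*√2 + 2*(-8)) + 0)² = ((64 - (-16)*I*√2 - 4*I*√2 - 16) + 0)² = ((64 + 16*I*√2 - 4*I*√2 - 16) + 0)² = ((48 + 12*I*√2) + 0)² = (48 + 12*I*√2)²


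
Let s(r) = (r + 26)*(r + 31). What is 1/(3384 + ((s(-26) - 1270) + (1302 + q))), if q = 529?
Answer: 1/3945 ≈ 0.00025349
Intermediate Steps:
s(r) = (26 + r)*(31 + r)
1/(3384 + ((s(-26) - 1270) + (1302 + q))) = 1/(3384 + (((806 + (-26)² + 57*(-26)) - 1270) + (1302 + 529))) = 1/(3384 + (((806 + 676 - 1482) - 1270) + 1831)) = 1/(3384 + ((0 - 1270) + 1831)) = 1/(3384 + (-1270 + 1831)) = 1/(3384 + 561) = 1/3945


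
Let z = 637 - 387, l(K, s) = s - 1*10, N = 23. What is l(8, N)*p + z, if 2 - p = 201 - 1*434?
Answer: 3305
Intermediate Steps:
l(K, s) = -10 + s (l(K, s) = s - 10 = -10 + s)
p = 235 (p = 2 - (201 - 1*434) = 2 - (201 - 434) = 2 - 1*(-233) = 2 + 233 = 235)
z = 250
l(8, N)*p + z = (-10 + 23)*235 + 250 = 13*235 + 250 = 3055 + 250 = 3305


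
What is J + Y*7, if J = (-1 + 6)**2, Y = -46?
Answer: -297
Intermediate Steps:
J = 25 (J = 5**2 = 25)
J + Y*7 = 25 - 46*7 = 25 - 322 = -297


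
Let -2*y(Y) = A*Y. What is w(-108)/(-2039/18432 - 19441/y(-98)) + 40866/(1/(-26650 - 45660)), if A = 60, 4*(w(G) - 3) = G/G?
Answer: -89717172304324740/30360931 ≈ -2.9550e+9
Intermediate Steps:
w(G) = 13/4 (w(G) = 3 + (G/G)/4 = 3 + (1/4)*1 = 3 + 1/4 = 13/4)
y(Y) = -30*Y
w(-108)/(-2039/18432 - 19441/y(-98)) + 40866/(1/(-26650 - 45660)) = 13/(4*(-2039/18432 - 19441/((-30*(-98))))) + 40866/(1/(-26650 - 45660)) = 13/(4*(-2039*1/18432 - 19441/2940)) + 40866/(1/(-72310)) = 13/(4*(-2039/18432 - 19441*1/2940)) + 40866/(-1/72310) = 13/(4*(-2039/18432 - 19441/2940)) + 40866*(-72310) = 13/(4*(-30360931/4515840)) - 2955020460 = (13/4)*(-4515840/30360931) - 2955020460 = -14676480/30360931 - 2955020460 = -89717172304324740/30360931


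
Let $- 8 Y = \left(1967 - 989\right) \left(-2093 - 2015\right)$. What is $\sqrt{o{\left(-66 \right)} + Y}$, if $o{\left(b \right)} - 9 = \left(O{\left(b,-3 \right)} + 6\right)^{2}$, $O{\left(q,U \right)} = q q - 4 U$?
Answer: $2 \sqrt{4908522} \approx 4431.0$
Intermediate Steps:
$O{\left(q,U \right)} = q^{2} - 4 U$
$Y = 502203$ ($Y = - \frac{\left(1967 - 989\right) \left(-2093 - 2015\right)}{8} = - \frac{978 \left(-4108\right)}{8} = \left(- \frac{1}{8}\right) \left(-4017624\right) = 502203$)
$o{\left(b \right)} = 9 + \left(18 + b^{2}\right)^{2}$ ($o{\left(b \right)} = 9 + \left(\left(b^{2} - -12\right) + 6\right)^{2} = 9 + \left(\left(b^{2} + 12\right) + 6\right)^{2} = 9 + \left(\left(12 + b^{2}\right) + 6\right)^{2} = 9 + \left(18 + b^{2}\right)^{2}$)
$\sqrt{o{\left(-66 \right)} + Y} = \sqrt{\left(9 + \left(18 + \left(-66\right)^{2}\right)^{2}\right) + 502203} = \sqrt{\left(9 + \left(18 + 4356\right)^{2}\right) + 502203} = \sqrt{\left(9 + 4374^{2}\right) + 502203} = \sqrt{\left(9 + 19131876\right) + 502203} = \sqrt{19131885 + 502203} = \sqrt{19634088} = 2 \sqrt{4908522}$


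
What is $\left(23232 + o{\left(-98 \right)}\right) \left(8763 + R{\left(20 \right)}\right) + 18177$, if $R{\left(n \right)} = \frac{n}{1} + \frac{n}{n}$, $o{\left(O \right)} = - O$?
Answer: $204948897$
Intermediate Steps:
$R{\left(n \right)} = 1 + n$ ($R{\left(n \right)} = n 1 + 1 = n + 1 = 1 + n$)
$\left(23232 + o{\left(-98 \right)}\right) \left(8763 + R{\left(20 \right)}\right) + 18177 = \left(23232 - -98\right) \left(8763 + \left(1 + 20\right)\right) + 18177 = \left(23232 + 98\right) \left(8763 + 21\right) + 18177 = 23330 \cdot 8784 + 18177 = 204930720 + 18177 = 204948897$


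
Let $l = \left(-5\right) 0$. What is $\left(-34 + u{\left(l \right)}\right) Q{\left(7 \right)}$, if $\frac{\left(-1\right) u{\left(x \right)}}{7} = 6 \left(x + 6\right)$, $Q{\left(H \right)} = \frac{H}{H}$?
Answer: $-286$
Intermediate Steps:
$l = 0$
$Q{\left(H \right)} = 1$
$u{\left(x \right)} = -252 - 42 x$ ($u{\left(x \right)} = - 7 \cdot 6 \left(x + 6\right) = - 7 \cdot 6 \left(6 + x\right) = - 7 \left(36 + 6 x\right) = -252 - 42 x$)
$\left(-34 + u{\left(l \right)}\right) Q{\left(7 \right)} = \left(-34 - 252\right) 1 = \left(-286\right) 1 = -286$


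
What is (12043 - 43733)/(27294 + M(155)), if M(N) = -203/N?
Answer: -4911950/4230367 ≈ -1.1611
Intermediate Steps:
(12043 - 43733)/(27294 + M(155)) = (12043 - 43733)/(27294 - 203/155) = -31690/(27294 - 203*1/155) = -31690/(27294 - 203/155) = -31690/4230367/155 = -31690*155/4230367 = -4911950/4230367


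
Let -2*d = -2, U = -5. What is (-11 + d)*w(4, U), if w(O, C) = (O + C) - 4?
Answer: 50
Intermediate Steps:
w(O, C) = -4 + C + O (w(O, C) = (C + O) - 4 = -4 + C + O)
d = 1 (d = -½*(-2) = 1)
(-11 + d)*w(4, U) = (-11 + 1)*(-4 - 5 + 4) = -10*(-5) = 50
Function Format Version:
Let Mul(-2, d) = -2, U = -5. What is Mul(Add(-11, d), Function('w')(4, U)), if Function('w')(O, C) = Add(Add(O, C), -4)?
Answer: 50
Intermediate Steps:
Function('w')(O, C) = Add(-4, C, O) (Function('w')(O, C) = Add(Add(C, O), -4) = Add(-4, C, O))
d = 1 (d = Mul(Rational(-1, 2), -2) = 1)
Mul(Add(-11, d), Function('w')(4, U)) = Mul(Add(-11, 1), Add(-4, -5, 4)) = Mul(-10, -5) = 50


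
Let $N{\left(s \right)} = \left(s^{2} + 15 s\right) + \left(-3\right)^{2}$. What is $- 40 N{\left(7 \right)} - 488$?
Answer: $-7008$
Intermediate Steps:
$N{\left(s \right)} = 9 + s^{2} + 15 s$ ($N{\left(s \right)} = \left(s^{2} + 15 s\right) + 9 = 9 + s^{2} + 15 s$)
$- 40 N{\left(7 \right)} - 488 = - 40 \left(9 + 7^{2} + 15 \cdot 7\right) - 488 = - 40 \left(9 + 49 + 105\right) - 488 = \left(-40\right) 163 - 488 = -6520 - 488 = -7008$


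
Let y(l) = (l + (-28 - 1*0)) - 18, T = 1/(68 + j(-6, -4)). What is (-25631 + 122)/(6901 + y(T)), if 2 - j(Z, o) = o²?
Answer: -1377486/370171 ≈ -3.7212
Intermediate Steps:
j(Z, o) = 2 - o²
T = 1/54 (T = 1/(68 + (2 - 1*(-4)²)) = 1/(68 + (2 - 1*16)) = 1/(68 + (2 - 16)) = 1/(68 - 14) = 1/54 ≈ 0.018519)
y(l) = -46 + l (y(l) = (l + (-28 + 0)) - 18 = (l - 28) - 18 = (-28 + l) - 18 = -46 + l)
(-25631 + 122)/(6901 + y(T)) = (-25631 + 122)/(6901 + (-46 + 1/54)) = -25509/(6901 - 2483/54) = -25509/370171/54 = -25509*54/370171 = -1377486/370171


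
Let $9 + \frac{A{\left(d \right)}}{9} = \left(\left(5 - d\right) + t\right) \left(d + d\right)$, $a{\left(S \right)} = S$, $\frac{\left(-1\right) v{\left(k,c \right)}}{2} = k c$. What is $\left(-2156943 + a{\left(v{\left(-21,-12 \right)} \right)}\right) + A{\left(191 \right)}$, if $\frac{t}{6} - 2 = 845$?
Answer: $14674920$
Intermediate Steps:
$t = 5082$ ($t = 12 + 6 \cdot 845 = 12 + 5070 = 5082$)
$v{\left(k,c \right)} = - 2 c k$ ($v{\left(k,c \right)} = - 2 k c = - 2 c k$)
$A{\left(d \right)} = -81 + 18 d \left(5087 - d\right)$ ($A{\left(d \right)} = -81 + 9 \left(\left(5 - d\right) + 5082\right) \left(d + d\right) = -81 + 9 \left(5087 - d\right) 2 d = -81 + 9 \cdot 2 d \left(5087 - d\right) = -81 + 18 d \left(5087 - d\right)$)
$\left(-2156943 + a{\left(v{\left(-21,-12 \right)} \right)}\right) + A{\left(191 \right)} = \left(-2156943 - \left(-24\right) \left(-21\right)\right) - \left(-17489025 + 656658\right) = \left(-2156943 - 504\right) - -16832367 = -2157447 - -16832367 = -2157447 + 16832367 = 14674920$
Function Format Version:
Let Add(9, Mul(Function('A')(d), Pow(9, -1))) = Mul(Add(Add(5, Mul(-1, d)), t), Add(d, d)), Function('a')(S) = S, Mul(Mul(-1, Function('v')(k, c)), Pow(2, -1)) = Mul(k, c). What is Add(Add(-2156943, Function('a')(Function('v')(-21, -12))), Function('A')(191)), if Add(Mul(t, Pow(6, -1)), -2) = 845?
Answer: 14674920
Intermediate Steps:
t = 5082 (t = Add(12, Mul(6, 845)) = Add(12, 5070) = 5082)
Function('v')(k, c) = Mul(-2, c, k) (Function('v')(k, c) = Mul(-2, Mul(k, c)) = Mul(-2, Mul(c, k)) = Mul(-2, c, k))
Function('A')(d) = Add(-81, Mul(18, d, Add(5087, Mul(-1, d)))) (Function('A')(d) = Add(-81, Mul(9, Mul(Add(Add(5, Mul(-1, d)), 5082), Add(d, d)))) = Add(-81, Mul(9, Mul(Add(5087, Mul(-1, d)), Mul(2, d)))) = Add(-81, Mul(9, Mul(2, d, Add(5087, Mul(-1, d))))) = Add(-81, Mul(18, d, Add(5087, Mul(-1, d)))))
Add(Add(-2156943, Function('a')(Function('v')(-21, -12))), Function('A')(191)) = Add(Add(-2156943, Mul(-2, -12, -21)), Add(-81, Mul(-18, Pow(191, 2)), Mul(91566, 191))) = Add(Add(-2156943, -504), Add(-81, Mul(-18, 36481), 17489106)) = Add(-2157447, Add(-81, -656658, 17489106)) = Add(-2157447, 16832367) = 14674920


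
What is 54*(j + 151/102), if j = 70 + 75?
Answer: 134469/17 ≈ 7909.9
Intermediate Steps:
j = 145
54*(j + 151/102) = 54*(145 + 151/102) = 54*(14941/102) = 134469/17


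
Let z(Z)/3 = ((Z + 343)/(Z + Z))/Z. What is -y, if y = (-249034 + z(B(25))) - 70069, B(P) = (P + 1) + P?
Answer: 276662104/867 ≈ 3.1910e+5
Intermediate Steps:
B(P) = 1 + 2*P (B(P) = (1 + P) + P = 1 + 2*P)
z(Z) = 3*(343 + Z)/(2*Z²) (z(Z) = 3*(((Z + 343)/(Z + Z))/Z) = 3*(((343 + Z)/((2*Z)))/Z) = 3*(((343 + Z)*(1/(2*Z)))/Z) = 3*(((343 + Z)/(2*Z))/Z) = 3*((343 + Z)/(2*Z²)) = 3*(343 + Z)/(2*Z²))
y = -276662104/867 (y = (-249034 + 3*(343 + (1 + 2*25))/(2*(1 + 2*25)²)) - 70069 = (-249034 + 3*(343 + (1 + 50))/(2*(1 + 50)²)) - 70069 = (-249034 + (3/2)*(343 + 51)/51²) - 70069 = (-249034 + (3/2)*(1/2601)*394) - 70069 = (-249034 + 197/867) - 70069 = -215912281/867 - 70069 = -276662104/867 ≈ -3.1910e+5)
-y = -1*(-276662104/867) = 276662104/867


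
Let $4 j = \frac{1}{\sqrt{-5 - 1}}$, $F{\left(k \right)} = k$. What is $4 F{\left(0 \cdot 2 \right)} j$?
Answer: $0$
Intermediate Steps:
$j = - \frac{i \sqrt{6}}{24}$ ($j = \frac{1}{4 \sqrt{-5 - 1}} = \frac{1}{4 \sqrt{-6}} = \frac{1}{4 i \sqrt{6}} = \frac{\left(- \frac{1}{6}\right) i \sqrt{6}}{4} = - \frac{i \sqrt{6}}{24} \approx - 0.10206 i$)
$4 F{\left(0 \cdot 2 \right)} j = 4 \cdot 0 \cdot 2 \left(- \frac{i \sqrt{6}}{24}\right) = 4 \cdot 0 \left(- \frac{i \sqrt{6}}{24}\right) = 0 \left(- \frac{i \sqrt{6}}{24}\right) = 0$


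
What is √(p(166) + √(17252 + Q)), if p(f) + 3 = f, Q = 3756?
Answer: √(163 + 4*√1313) ≈ 17.548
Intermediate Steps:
p(f) = -3 + f
√(p(166) + √(17252 + Q)) = √((-3 + 166) + √(17252 + 3756)) = √(163 + √21008) = √(163 + 4*√1313)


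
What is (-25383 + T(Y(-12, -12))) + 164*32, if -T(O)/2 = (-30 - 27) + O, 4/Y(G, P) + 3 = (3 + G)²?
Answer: -780823/39 ≈ -20021.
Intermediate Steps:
Y(G, P) = 4/(-3 + (3 + G)²)
T(O) = 114 - 2*O (T(O) = -2*((-30 - 27) + O) = -2*(-57 + O) = 114 - 2*O)
(-25383 + T(Y(-12, -12))) + 164*32 = (-25383 + (114 - 8/(-3 + (3 - 12)²))) + 164*32 = (-25383 + (114 - 8/(-3 + (-9)²))) + 5248 = (-25383 + (114 - 8/(-3 + 81))) + 5248 = (-25383 + (114 - 8/78)) + 5248 = (-25383 + (114 - 2*2/39)) + 5248 = (-25383 + (114 - 4/39)) + 5248 = (-25383 + 4442/39) + 5248 = -985495/39 + 5248 = -780823/39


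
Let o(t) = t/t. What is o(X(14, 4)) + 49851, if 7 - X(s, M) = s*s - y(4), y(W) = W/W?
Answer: 49852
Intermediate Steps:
y(W) = 1
X(s, M) = 8 - s² (X(s, M) = 7 - (s*s - 1*1) = 7 - (s² - 1) = 7 - (-1 + s²) = 7 + (1 - s²) = 8 - s²)
o(t) = 1
o(X(14, 4)) + 49851 = 1 + 49851 = 49852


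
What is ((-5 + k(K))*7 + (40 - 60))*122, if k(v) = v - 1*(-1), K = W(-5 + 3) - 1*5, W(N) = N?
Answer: -11834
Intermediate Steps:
K = -7 (K = (-5 + 3) - 1*5 = -2 - 5 = -7)
k(v) = 1 + v (k(v) = v + 1 = 1 + v)
((-5 + k(K))*7 + (40 - 60))*122 = ((-5 + (1 - 7))*7 + (40 - 60))*122 = ((-5 - 6)*7 - 20)*122 = (-11*7 - 20)*122 = (-77 - 20)*122 = -97*122 = -11834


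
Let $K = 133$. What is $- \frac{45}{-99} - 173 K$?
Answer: $- \frac{253094}{11} \approx -23009.0$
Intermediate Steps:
$- \frac{45}{-99} - 173 K = - \frac{45}{-99} - 23009 = \left(-45\right) \left(- \frac{1}{99}\right) - 23009 = \frac{5}{11} - 23009 = - \frac{253094}{11}$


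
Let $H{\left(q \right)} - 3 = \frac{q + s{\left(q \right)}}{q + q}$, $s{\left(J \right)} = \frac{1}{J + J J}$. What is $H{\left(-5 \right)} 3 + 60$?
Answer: $\frac{14097}{200} \approx 70.485$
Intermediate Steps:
$s{\left(J \right)} = \frac{1}{J + J^{2}}$
$H{\left(q \right)} = 3 + \frac{q + \frac{1}{q \left(1 + q\right)}}{2 q}$ ($H{\left(q \right)} = 3 + \frac{q + \frac{1}{q \left(1 + q\right)}}{q + q} = 3 + \frac{q + \frac{1}{q \left(1 + q\right)}}{2 q}$)
$H{\left(-5 \right)} 3 + 60 = \frac{1 + 7 \left(-5\right)^{2} \left(1 - 5\right)}{2 \cdot 25 \left(1 - 5\right)} 3 + 60 = \frac{1}{2} \cdot \frac{1}{25} \frac{1}{-4} \left(1 + 7 \cdot 25 \left(-4\right)\right) 3 + 60 = \frac{1}{2} \cdot \frac{1}{25} \left(- \frac{1}{4}\right) \left(1 - 700\right) 3 + 60 = \frac{1}{2} \cdot \frac{1}{25} \left(- \frac{1}{4}\right) \left(-699\right) 3 + 60 = \frac{699}{200} \cdot 3 + 60 = \frac{2097}{200} + 60 = \frac{14097}{200}$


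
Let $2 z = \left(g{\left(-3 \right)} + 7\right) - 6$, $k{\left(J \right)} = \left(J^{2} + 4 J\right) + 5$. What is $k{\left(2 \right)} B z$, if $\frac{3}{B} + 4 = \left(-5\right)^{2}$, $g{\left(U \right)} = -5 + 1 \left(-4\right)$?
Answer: $- \frac{68}{7} \approx -9.7143$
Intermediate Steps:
$g{\left(U \right)} = -9$ ($g{\left(U \right)} = -5 - 4 = -9$)
$k{\left(J \right)} = 5 + J^{2} + 4 J$
$z = -4$ ($z = \frac{\left(-9 + 7\right) - 6}{2} = \frac{-2 - 6}{2} = \frac{1}{2} \left(-8\right) = -4$)
$B = \frac{1}{7}$ ($B = \frac{3}{-4 + \left(-5\right)^{2}} = \frac{3}{-4 + 25} = \frac{3}{21} = 3 \cdot \frac{1}{21} = \frac{1}{7} \approx 0.14286$)
$k{\left(2 \right)} B z = \left(5 + 2^{2} + 4 \cdot 2\right) \frac{1}{7} \left(-4\right) = \left(5 + 4 + 8\right) \frac{1}{7} \left(-4\right) = 17 \cdot \frac{1}{7} \left(-4\right) = \frac{17}{7} \left(-4\right) = - \frac{68}{7}$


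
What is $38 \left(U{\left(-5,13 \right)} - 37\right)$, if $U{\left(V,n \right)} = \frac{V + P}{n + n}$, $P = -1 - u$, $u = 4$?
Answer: $- \frac{18468}{13} \approx -1420.6$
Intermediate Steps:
$P = -5$ ($P = -1 - 4 = -5$)
$U{\left(V,n \right)} = \frac{-5 + V}{2 n}$ ($U{\left(V,n \right)} = \frac{V - 5}{n + n} = \frac{-5 + V}{2 n}$)
$38 \left(U{\left(-5,13 \right)} - 37\right) = 38 \left(\frac{-5 - 5}{2 \cdot 13} - 37\right) = 38 \left(\frac{1}{2} \cdot \frac{1}{13} \left(-10\right) - 37\right) = 38 \left(- \frac{5}{13} - 37\right) = 38 \left(- \frac{486}{13}\right) = - \frac{18468}{13}$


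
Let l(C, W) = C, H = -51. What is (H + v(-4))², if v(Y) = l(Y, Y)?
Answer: 3025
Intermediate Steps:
v(Y) = Y
(H + v(-4))² = (-51 - 4)² = (-55)² = 3025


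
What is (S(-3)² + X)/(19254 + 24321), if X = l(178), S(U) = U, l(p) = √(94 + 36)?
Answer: 3/14525 + √130/43575 ≈ 0.00046820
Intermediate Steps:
l(p) = √130
X = √130 ≈ 11.402
(S(-3)² + X)/(19254 + 24321) = ((-3)² + √130)/(19254 + 24321) = (9 + √130)/43575 = (9 + √130)*(1/43575) = 3/14525 + √130/43575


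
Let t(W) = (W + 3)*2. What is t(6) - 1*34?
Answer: -16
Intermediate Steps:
t(W) = 6 + 2*W (t(W) = (3 + W)*2 = 6 + 2*W)
t(6) - 1*34 = (6 + 2*6) - 1*34 = (6 + 12) - 34 = 18 - 34 = -16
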